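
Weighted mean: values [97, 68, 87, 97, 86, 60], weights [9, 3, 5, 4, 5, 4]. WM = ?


Numerator = 97*9 + 68*3 + 87*5 + 97*4 + 86*5 + 60*4 = 2570
Denominator = 9 + 3 + 5 + 4 + 5 + 4 = 30
WM = 2570/30 = 85.6667

WM = 85.6667


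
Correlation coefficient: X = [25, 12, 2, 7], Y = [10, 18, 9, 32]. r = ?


Mean X = 11.5000, Mean Y = 17.2500
SD X = 8.558621, SD Y = 9.202581
Cov = -21.375000
r = -21.375000/(8.558621*9.202581) = -0.2714

r = -0.2714


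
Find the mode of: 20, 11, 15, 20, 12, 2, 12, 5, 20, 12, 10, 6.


Frequencies: 2:1, 5:1, 6:1, 10:1, 11:1, 12:3, 15:1, 20:3
Max frequency = 3
Mode = 12, 20

Mode = 12, 20


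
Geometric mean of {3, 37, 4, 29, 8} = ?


Product = 3 × 37 × 4 × 29 × 8 = 103008
GM = 103008^(1/5) = 10.0594

GM = 10.0594


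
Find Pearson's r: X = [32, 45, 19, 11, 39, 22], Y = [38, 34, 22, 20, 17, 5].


Mean X = 28.0000, Mean Y = 22.6667
SD X = 11.775681, SD Y = 10.918893
Cov = 58.166667
r = 58.166667/(11.775681*10.918893) = 0.4524

r = 0.4524


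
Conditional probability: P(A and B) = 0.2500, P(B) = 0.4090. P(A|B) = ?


P(A|B) = 0.2500/0.4090 = 0.6112

P(A|B) = 0.6112


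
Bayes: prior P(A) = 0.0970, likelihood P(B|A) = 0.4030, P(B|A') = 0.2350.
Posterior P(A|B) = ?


P(B) = P(B|A)*P(A) + P(B|A')*P(A')
= 0.4030*0.0970 + 0.2350*0.9030
= 0.039091 + 0.212205 = 0.251296
P(A|B) = 0.039091/0.251296 = 0.1556

P(A|B) = 0.1556


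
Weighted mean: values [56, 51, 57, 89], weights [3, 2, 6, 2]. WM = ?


Numerator = 56*3 + 51*2 + 57*6 + 89*2 = 790
Denominator = 3 + 2 + 6 + 2 = 13
WM = 790/13 = 60.7692

WM = 60.7692


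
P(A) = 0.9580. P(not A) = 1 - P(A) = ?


P(not A) = 1 - 0.9580 = 0.0420

P(not A) = 0.0420


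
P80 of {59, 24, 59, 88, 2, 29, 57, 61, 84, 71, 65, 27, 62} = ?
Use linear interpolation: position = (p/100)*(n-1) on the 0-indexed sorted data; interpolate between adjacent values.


Sorted: 2, 24, 27, 29, 57, 59, 59, 61, 62, 65, 71, 84, 88
n = 13
Index = 80/100 * 12 = 9.6000
Lower = data[9] = 65, Upper = data[10] = 71
P80 = 65 + 0.6000*(6) = 68.6000

P80 = 68.6000


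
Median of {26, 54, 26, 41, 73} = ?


Sorted: 26, 26, 41, 54, 73
n = 5 (odd)
Middle value = 41

Median = 41


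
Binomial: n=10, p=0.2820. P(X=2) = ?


C(10,2) = 45
p^2 = 0.079524
(1-p)^8 = 0.070631
P = 45 * 0.079524 * 0.070631 = 0.2528

P(X=2) = 0.2528


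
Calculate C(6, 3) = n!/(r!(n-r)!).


C(6,3) = 6!/(3! × 3!)
= 720/(6 × 6)
= 20

C(6,3) = 20


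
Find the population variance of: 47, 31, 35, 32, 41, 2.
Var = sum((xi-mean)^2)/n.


Mean = 31.3333
Squared deviations: 245.4444, 0.1111, 13.4444, 0.4444, 93.4444, 860.4444
Sum = 1213.3333
Variance = 1213.3333/6 = 202.2222

Variance = 202.2222


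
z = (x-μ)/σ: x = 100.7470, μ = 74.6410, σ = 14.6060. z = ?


z = (100.7470 - 74.6410)/14.6060
= 26.1060/14.6060
= 1.7873

z = 1.7873


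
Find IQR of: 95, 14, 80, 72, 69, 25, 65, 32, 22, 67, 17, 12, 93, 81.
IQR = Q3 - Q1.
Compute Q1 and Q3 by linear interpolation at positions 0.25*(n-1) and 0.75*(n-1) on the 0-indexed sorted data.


Sorted: 12, 14, 17, 22, 25, 32, 65, 67, 69, 72, 80, 81, 93, 95
Q1 (25th %ile) = 22.7500
Q3 (75th %ile) = 78.0000
IQR = 78.0000 - 22.7500 = 55.2500

IQR = 55.2500


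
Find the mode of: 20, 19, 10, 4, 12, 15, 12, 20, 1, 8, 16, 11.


Frequencies: 1:1, 4:1, 8:1, 10:1, 11:1, 12:2, 15:1, 16:1, 19:1, 20:2
Max frequency = 2
Mode = 12, 20

Mode = 12, 20


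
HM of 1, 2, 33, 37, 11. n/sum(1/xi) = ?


Sum of reciprocals = 1/1 + 1/2 + 1/33 + 1/37 + 1/11 = 1.648239
HM = 5/1.648239 = 3.0335

HM = 3.0335


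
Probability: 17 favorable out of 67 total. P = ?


P = 17/67 = 0.2537

P = 0.2537


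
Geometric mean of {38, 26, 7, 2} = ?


Product = 38 × 26 × 7 × 2 = 13832
GM = 13832^(1/4) = 10.8448

GM = 10.8448


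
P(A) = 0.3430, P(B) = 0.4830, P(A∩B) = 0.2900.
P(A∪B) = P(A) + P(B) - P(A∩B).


P(A∪B) = 0.3430 + 0.4830 - 0.2900
= 0.8260 - 0.2900
= 0.5360

P(A∪B) = 0.5360


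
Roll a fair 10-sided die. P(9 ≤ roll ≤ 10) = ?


Favorable outcomes (9 ≤ roll ≤ 10): 2
Total outcomes = 10
P = 2/10 = 0.2000

P = 0.2000


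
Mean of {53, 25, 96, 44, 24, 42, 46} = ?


Sum = 53 + 25 + 96 + 44 + 24 + 42 + 46 = 330
n = 7
Mean = 330/7 = 47.1429

Mean = 47.1429


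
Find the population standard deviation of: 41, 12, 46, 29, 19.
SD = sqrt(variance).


Mean = 29.4000
Variance = 164.2400
SD = sqrt(164.2400) = 12.8156

SD = 12.8156


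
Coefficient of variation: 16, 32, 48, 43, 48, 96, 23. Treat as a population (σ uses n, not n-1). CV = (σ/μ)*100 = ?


Mean = 43.7143
SD = 24.2176
CV = (24.2176/43.7143)*100 = 55.3996%

CV = 55.3996%


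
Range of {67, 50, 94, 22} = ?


Max = 94, Min = 22
Range = 94 - 22 = 72

Range = 72


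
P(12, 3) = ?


P(12,3) = 12!/9!
= 479001600/362880
= 1320

P(12,3) = 1320


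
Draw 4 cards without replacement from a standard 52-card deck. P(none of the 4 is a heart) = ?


P(no hearts) = (39/52) × (38/51) × (37/50) × (36/49)
= 0.3038

P = 0.3038


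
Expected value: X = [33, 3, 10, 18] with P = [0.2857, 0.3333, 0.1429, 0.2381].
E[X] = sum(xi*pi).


E[X] = 33*0.2857 + 3*0.3333 + 10*0.1429 + 18*0.2381
= 9.4281 + 0.9999 + 1.4290 + 4.2858
= 16.1428

E[X] = 16.1428


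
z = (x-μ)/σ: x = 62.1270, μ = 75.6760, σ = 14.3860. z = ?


z = (62.1270 - 75.6760)/14.3860
= -13.5490/14.3860
= -0.9418

z = -0.9418


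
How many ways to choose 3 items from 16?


C(16,3) = 16!/(3! × 13!)
= 20922789888000/(6 × 6227020800)
= 560

C(16,3) = 560


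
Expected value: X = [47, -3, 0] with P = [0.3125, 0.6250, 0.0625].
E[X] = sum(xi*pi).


E[X] = 47*0.3125 - 3*0.6250 + 0*0.0625
= 14.6875 - 1.8750 + 0
= 12.8125

E[X] = 12.8125


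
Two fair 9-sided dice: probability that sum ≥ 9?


Total outcomes = 9×9 = 81
Favorable (sum ≥ 9): 53
P = 53/81 = 0.6543

P = 0.6543


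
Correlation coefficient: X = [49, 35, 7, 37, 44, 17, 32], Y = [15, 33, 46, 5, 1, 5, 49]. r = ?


Mean X = 31.5714, Mean Y = 22.0000
SD X = 13.709821, SD Y = 18.875532
Cov = -109.714286
r = -109.714286/(13.709821*18.875532) = -0.4240

r = -0.4240


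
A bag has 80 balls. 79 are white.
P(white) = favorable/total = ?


P = 79/80 = 0.9875

P = 0.9875


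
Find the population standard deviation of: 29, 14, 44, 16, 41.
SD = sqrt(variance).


Mean = 28.8000
Variance = 152.5600
SD = sqrt(152.5600) = 12.3515

SD = 12.3515


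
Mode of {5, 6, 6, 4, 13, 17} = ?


Frequencies: 4:1, 5:1, 6:2, 13:1, 17:1
Max frequency = 2
Mode = 6

Mode = 6


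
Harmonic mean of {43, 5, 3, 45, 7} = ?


Sum of reciprocals = 1/43 + 1/5 + 1/3 + 1/45 + 1/7 = 0.721669
HM = 5/0.721669 = 6.9284

HM = 6.9284


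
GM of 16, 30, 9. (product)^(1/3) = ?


Product = 16 × 30 × 9 = 4320
GM = 4320^(1/3) = 16.2865

GM = 16.2865


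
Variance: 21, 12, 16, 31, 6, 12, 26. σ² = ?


Mean = 17.7143
Squared deviations: 10.7959, 32.6531, 2.9388, 176.5102, 137.2245, 32.6531, 68.6531
Sum = 461.4286
Variance = 461.4286/7 = 65.9184

Variance = 65.9184


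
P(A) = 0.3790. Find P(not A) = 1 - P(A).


P(not A) = 1 - 0.3790 = 0.6210

P(not A) = 0.6210


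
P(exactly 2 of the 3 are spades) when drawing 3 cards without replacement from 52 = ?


Hypergeometric: P(X=2) = C(13,2)·C(39,1) / C(52,3)
= 78 × 39 / 22100
= 3042/22100 = 0.1376

P = 0.1376


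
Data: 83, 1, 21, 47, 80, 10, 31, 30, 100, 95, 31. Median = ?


Sorted: 1, 10, 21, 30, 31, 31, 47, 80, 83, 95, 100
n = 11 (odd)
Middle value = 31

Median = 31


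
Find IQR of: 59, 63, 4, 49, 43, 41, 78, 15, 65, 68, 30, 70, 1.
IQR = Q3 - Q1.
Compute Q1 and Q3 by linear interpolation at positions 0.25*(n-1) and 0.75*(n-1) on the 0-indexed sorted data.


Sorted: 1, 4, 15, 30, 41, 43, 49, 59, 63, 65, 68, 70, 78
Q1 (25th %ile) = 30.0000
Q3 (75th %ile) = 65.0000
IQR = 65.0000 - 30.0000 = 35.0000

IQR = 35.0000


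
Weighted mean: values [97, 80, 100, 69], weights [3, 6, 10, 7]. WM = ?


Numerator = 97*3 + 80*6 + 100*10 + 69*7 = 2254
Denominator = 3 + 6 + 10 + 7 = 26
WM = 2254/26 = 86.6923

WM = 86.6923


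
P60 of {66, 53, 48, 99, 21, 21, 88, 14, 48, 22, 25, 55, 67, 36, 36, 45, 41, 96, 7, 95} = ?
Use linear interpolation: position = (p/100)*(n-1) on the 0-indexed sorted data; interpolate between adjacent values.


Sorted: 7, 14, 21, 21, 22, 25, 36, 36, 41, 45, 48, 48, 53, 55, 66, 67, 88, 95, 96, 99
n = 20
Index = 60/100 * 19 = 11.4000
Lower = data[11] = 48, Upper = data[12] = 53
P60 = 48 + 0.4000*(5) = 50.0000

P60 = 50.0000


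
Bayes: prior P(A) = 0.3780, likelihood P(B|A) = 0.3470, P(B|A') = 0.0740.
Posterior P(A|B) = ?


P(B) = P(B|A)*P(A) + P(B|A')*P(A')
= 0.3470*0.3780 + 0.0740*0.6220
= 0.131166 + 0.046028 = 0.177194
P(A|B) = 0.131166/0.177194 = 0.7402

P(A|B) = 0.7402


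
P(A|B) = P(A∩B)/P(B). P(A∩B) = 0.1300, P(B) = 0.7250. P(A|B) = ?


P(A|B) = 0.1300/0.7250 = 0.1793

P(A|B) = 0.1793


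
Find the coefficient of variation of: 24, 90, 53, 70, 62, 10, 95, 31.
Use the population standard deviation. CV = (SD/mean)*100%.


Mean = 54.3750
SD = 28.8571
CV = (28.8571/54.3750)*100 = 53.0706%

CV = 53.0706%


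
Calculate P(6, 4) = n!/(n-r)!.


P(6,4) = 6!/2!
= 720/2
= 360

P(6,4) = 360


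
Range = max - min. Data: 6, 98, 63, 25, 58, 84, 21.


Max = 98, Min = 6
Range = 98 - 6 = 92

Range = 92


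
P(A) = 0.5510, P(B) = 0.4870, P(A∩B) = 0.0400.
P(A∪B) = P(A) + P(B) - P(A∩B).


P(A∪B) = 0.5510 + 0.4870 - 0.0400
= 1.0380 - 0.0400
= 0.9980

P(A∪B) = 0.9980


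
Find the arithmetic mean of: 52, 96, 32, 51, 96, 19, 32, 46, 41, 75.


Sum = 52 + 96 + 32 + 51 + 96 + 19 + 32 + 46 + 41 + 75 = 540
n = 10
Mean = 540/10 = 54.0000

Mean = 54.0000


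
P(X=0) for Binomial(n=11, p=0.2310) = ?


C(11,0) = 1
p^0 = 1.000000
(1-p)^11 = 0.055615
P = 1 * 1.000000 * 0.055615 = 0.0556

P(X=0) = 0.0556


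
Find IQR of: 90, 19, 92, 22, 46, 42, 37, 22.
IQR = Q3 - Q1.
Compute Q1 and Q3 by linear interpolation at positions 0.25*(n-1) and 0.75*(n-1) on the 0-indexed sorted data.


Sorted: 19, 22, 22, 37, 42, 46, 90, 92
Q1 (25th %ile) = 22.0000
Q3 (75th %ile) = 57.0000
IQR = 57.0000 - 22.0000 = 35.0000

IQR = 35.0000


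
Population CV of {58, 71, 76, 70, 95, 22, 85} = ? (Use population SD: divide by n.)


Mean = 68.1429
SD = 21.7481
CV = (21.7481/68.1429)*100 = 31.9154%

CV = 31.9154%


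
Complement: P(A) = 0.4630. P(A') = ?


P(not A) = 1 - 0.4630 = 0.5370

P(not A) = 0.5370


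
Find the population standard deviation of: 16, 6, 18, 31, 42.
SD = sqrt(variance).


Mean = 22.6000
Variance = 157.4400
SD = sqrt(157.4400) = 12.5475

SD = 12.5475


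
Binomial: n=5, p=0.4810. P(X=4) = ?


C(5,4) = 5
p^4 = 0.053528
(1-p)^1 = 0.519000
P = 5 * 0.053528 * 0.519000 = 0.1389

P(X=4) = 0.1389


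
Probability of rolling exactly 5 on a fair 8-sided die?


Favorable outcomes (roll = 5): 1
Total outcomes = 8
P = 1/8 = 0.1250

P = 0.1250


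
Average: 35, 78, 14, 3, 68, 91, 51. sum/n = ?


Sum = 35 + 78 + 14 + 3 + 68 + 91 + 51 = 340
n = 7
Mean = 340/7 = 48.5714

Mean = 48.5714


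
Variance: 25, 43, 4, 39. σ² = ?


Mean = 27.7500
Squared deviations: 7.5625, 232.5625, 564.0625, 126.5625
Sum = 930.7500
Variance = 930.7500/4 = 232.6875

Variance = 232.6875


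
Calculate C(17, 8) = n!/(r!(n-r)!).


C(17,8) = 17!/(8! × 9!)
= 355687428096000/(40320 × 362880)
= 24310

C(17,8) = 24310


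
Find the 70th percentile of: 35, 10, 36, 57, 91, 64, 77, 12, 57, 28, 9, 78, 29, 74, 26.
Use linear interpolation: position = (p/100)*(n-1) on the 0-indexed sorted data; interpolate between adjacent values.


Sorted: 9, 10, 12, 26, 28, 29, 35, 36, 57, 57, 64, 74, 77, 78, 91
n = 15
Index = 70/100 * 14 = 9.8000
Lower = data[9] = 57, Upper = data[10] = 64
P70 = 57 + 0.8000*(7) = 62.6000

P70 = 62.6000


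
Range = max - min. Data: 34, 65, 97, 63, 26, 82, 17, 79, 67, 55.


Max = 97, Min = 17
Range = 97 - 17 = 80

Range = 80


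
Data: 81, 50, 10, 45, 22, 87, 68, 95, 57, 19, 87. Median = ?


Sorted: 10, 19, 22, 45, 50, 57, 68, 81, 87, 87, 95
n = 11 (odd)
Middle value = 57

Median = 57


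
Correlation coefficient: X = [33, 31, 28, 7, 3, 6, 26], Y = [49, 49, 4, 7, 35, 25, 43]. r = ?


Mean X = 19.1429, Mean Y = 30.2857
SD X = 12.182289, SD Y = 17.506850
Cov = 87.387755
r = 87.387755/(12.182289*17.506850) = 0.4097

r = 0.4097


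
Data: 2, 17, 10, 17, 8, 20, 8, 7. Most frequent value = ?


Frequencies: 2:1, 7:1, 8:2, 10:1, 17:2, 20:1
Max frequency = 2
Mode = 8, 17

Mode = 8, 17


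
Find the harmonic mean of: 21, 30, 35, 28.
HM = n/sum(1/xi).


Sum of reciprocals = 1/21 + 1/30 + 1/35 + 1/28 = 0.145238
HM = 4/0.145238 = 27.5410

HM = 27.5410


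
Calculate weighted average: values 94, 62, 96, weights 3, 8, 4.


Numerator = 94*3 + 62*8 + 96*4 = 1162
Denominator = 3 + 8 + 4 = 15
WM = 1162/15 = 77.4667

WM = 77.4667


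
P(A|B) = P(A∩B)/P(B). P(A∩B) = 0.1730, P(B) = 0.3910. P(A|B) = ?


P(A|B) = 0.1730/0.3910 = 0.4425

P(A|B) = 0.4425


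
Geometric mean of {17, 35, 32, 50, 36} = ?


Product = 17 × 35 × 32 × 50 × 36 = 34272000
GM = 34272000^(1/5) = 32.1357

GM = 32.1357


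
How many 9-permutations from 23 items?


P(23,9) = 23!/14!
= 25852016738884976640000/87178291200
= 296541907200

P(23,9) = 296541907200


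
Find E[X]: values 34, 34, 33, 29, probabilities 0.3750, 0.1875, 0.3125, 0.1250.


E[X] = 34*0.3750 + 34*0.1875 + 33*0.3125 + 29*0.1250
= 12.7500 + 6.3750 + 10.3125 + 3.6250
= 33.0625

E[X] = 33.0625


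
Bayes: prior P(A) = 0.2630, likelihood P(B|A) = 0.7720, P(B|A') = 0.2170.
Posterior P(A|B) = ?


P(B) = P(B|A)*P(A) + P(B|A')*P(A')
= 0.7720*0.2630 + 0.2170*0.7370
= 0.203036 + 0.159929 = 0.362965
P(A|B) = 0.203036/0.362965 = 0.5594

P(A|B) = 0.5594


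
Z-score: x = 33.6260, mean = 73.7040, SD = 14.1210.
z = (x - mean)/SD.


z = (33.6260 - 73.7040)/14.1210
= -40.0780/14.1210
= -2.8382

z = -2.8382


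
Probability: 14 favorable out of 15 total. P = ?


P = 14/15 = 0.9333

P = 0.9333


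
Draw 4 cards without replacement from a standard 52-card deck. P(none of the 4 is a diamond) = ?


P(no diamonds) = (39/52) × (38/51) × (37/50) × (36/49)
= 0.3038

P = 0.3038


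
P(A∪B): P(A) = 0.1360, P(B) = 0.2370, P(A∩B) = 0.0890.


P(A∪B) = 0.1360 + 0.2370 - 0.0890
= 0.3730 - 0.0890
= 0.2840

P(A∪B) = 0.2840


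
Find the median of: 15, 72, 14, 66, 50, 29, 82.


Sorted: 14, 15, 29, 50, 66, 72, 82
n = 7 (odd)
Middle value = 50

Median = 50


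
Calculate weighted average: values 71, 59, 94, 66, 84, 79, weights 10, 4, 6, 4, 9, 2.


Numerator = 71*10 + 59*4 + 94*6 + 66*4 + 84*9 + 79*2 = 2688
Denominator = 10 + 4 + 6 + 4 + 9 + 2 = 35
WM = 2688/35 = 76.8000

WM = 76.8000


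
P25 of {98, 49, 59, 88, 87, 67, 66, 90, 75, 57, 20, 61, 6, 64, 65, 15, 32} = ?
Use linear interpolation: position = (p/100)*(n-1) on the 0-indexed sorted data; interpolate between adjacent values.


Sorted: 6, 15, 20, 32, 49, 57, 59, 61, 64, 65, 66, 67, 75, 87, 88, 90, 98
n = 17
Index = 25/100 * 16 = 4.0000
Lower = data[4] = 49, Upper = data[5] = 57
P25 = 49 + 0*(8) = 49.0000

P25 = 49.0000


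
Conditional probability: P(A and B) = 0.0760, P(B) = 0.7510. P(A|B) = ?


P(A|B) = 0.0760/0.7510 = 0.1012

P(A|B) = 0.1012


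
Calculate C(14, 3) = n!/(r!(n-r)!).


C(14,3) = 14!/(3! × 11!)
= 87178291200/(6 × 39916800)
= 364

C(14,3) = 364


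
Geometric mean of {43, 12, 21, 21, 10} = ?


Product = 43 × 12 × 21 × 21 × 10 = 2275560
GM = 2275560^(1/5) = 18.6818

GM = 18.6818


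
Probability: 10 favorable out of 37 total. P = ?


P = 10/37 = 0.2703

P = 0.2703


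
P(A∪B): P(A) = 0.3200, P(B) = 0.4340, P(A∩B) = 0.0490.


P(A∪B) = 0.3200 + 0.4340 - 0.0490
= 0.7540 - 0.0490
= 0.7050

P(A∪B) = 0.7050


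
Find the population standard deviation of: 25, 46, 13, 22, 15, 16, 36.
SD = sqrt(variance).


Mean = 24.7143
Variance = 127.9184
SD = sqrt(127.9184) = 11.3101

SD = 11.3101


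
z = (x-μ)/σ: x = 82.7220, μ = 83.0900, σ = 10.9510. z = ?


z = (82.7220 - 83.0900)/10.9510
= -0.3680/10.9510
= -0.0336

z = -0.0336


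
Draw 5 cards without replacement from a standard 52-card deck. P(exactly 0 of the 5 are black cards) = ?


Hypergeometric: P(X=0) = C(26,0)·C(26,5) / C(52,5)
= 1 × 65780 / 2598960
= 65780/2598960 = 0.0253

P = 0.0253


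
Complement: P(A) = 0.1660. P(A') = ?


P(not A) = 1 - 0.1660 = 0.8340

P(not A) = 0.8340


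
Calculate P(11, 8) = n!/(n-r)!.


P(11,8) = 11!/3!
= 39916800/6
= 6652800

P(11,8) = 6652800


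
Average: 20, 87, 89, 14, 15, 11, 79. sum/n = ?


Sum = 20 + 87 + 89 + 14 + 15 + 11 + 79 = 315
n = 7
Mean = 315/7 = 45.0000

Mean = 45.0000


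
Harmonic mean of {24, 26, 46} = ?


Sum of reciprocals = 1/24 + 1/26 + 1/46 = 0.101867
HM = 3/0.101867 = 29.4501

HM = 29.4501


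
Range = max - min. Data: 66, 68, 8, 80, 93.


Max = 93, Min = 8
Range = 93 - 8 = 85

Range = 85


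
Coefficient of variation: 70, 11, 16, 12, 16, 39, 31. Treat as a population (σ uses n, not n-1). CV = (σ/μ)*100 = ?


Mean = 27.8571
SD = 19.7370
CV = (19.7370/27.8571)*100 = 70.8509%

CV = 70.8509%


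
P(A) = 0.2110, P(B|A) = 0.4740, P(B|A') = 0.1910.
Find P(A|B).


P(B) = P(B|A)*P(A) + P(B|A')*P(A')
= 0.4740*0.2110 + 0.1910*0.7890
= 0.100014 + 0.150699 = 0.250713
P(A|B) = 0.100014/0.250713 = 0.3989

P(A|B) = 0.3989


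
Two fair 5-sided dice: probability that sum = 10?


Total outcomes = 5×5 = 25
Favorable (sum = 10): 1
P = 1/25 = 0.0400

P = 0.0400


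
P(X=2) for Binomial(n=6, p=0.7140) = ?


C(6,2) = 15
p^2 = 0.509796
(1-p)^4 = 0.006691
P = 15 * 0.509796 * 0.006691 = 0.0512

P(X=2) = 0.0512


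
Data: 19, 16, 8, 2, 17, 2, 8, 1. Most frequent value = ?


Frequencies: 1:1, 2:2, 8:2, 16:1, 17:1, 19:1
Max frequency = 2
Mode = 2, 8

Mode = 2, 8


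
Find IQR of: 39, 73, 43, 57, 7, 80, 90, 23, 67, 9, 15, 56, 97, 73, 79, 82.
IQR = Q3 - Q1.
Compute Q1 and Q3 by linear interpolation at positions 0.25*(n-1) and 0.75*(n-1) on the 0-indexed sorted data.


Sorted: 7, 9, 15, 23, 39, 43, 56, 57, 67, 73, 73, 79, 80, 82, 90, 97
Q1 (25th %ile) = 35.0000
Q3 (75th %ile) = 79.2500
IQR = 79.2500 - 35.0000 = 44.2500

IQR = 44.2500


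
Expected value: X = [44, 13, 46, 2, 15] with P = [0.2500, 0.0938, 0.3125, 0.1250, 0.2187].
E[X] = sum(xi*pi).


E[X] = 44*0.2500 + 13*0.0938 + 46*0.3125 + 2*0.1250 + 15*0.2187
= 11.0000 + 1.2194 + 14.3750 + 0.2500 + 3.2805
= 30.1249

E[X] = 30.1249


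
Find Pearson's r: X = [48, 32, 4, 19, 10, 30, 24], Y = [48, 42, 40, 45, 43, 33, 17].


Mean X = 23.8571, Mean Y = 38.2857
SD X = 13.611220, SD Y = 9.705879
Cov = 13.897959
r = 13.897959/(13.611220*9.705879) = 0.1052

r = 0.1052


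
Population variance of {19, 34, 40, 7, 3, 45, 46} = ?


Mean = 27.7143
Squared deviations: 75.9388, 39.5102, 150.9388, 429.0816, 610.7959, 298.7959, 334.3673
Sum = 1939.4286
Variance = 1939.4286/7 = 277.0612

Variance = 277.0612


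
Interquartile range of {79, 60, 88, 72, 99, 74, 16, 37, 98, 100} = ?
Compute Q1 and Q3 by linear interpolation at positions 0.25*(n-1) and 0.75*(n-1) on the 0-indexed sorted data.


Sorted: 16, 37, 60, 72, 74, 79, 88, 98, 99, 100
Q1 (25th %ile) = 63.0000
Q3 (75th %ile) = 95.5000
IQR = 95.5000 - 63.0000 = 32.5000

IQR = 32.5000


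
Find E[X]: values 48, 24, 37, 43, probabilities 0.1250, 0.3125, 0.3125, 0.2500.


E[X] = 48*0.1250 + 24*0.3125 + 37*0.3125 + 43*0.2500
= 6.0000 + 7.5000 + 11.5625 + 10.7500
= 35.8125

E[X] = 35.8125


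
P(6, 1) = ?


P(6,1) = 6!/5!
= 720/120
= 6

P(6,1) = 6


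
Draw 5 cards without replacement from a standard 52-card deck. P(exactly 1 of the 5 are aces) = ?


Hypergeometric: P(X=1) = C(4,1)·C(48,4) / C(52,5)
= 4 × 194580 / 2598960
= 778320/2598960 = 0.2995

P = 0.2995


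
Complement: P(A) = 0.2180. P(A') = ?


P(not A) = 1 - 0.2180 = 0.7820

P(not A) = 0.7820


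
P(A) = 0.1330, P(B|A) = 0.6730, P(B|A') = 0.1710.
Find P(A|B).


P(B) = P(B|A)*P(A) + P(B|A')*P(A')
= 0.6730*0.1330 + 0.1710*0.8670
= 0.089509 + 0.148257 = 0.237766
P(A|B) = 0.089509/0.237766 = 0.3765

P(A|B) = 0.3765


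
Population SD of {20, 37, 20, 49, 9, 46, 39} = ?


Mean = 31.4286
Variance = 196.2449
SD = sqrt(196.2449) = 14.0087

SD = 14.0087


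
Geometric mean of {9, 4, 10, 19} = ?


Product = 9 × 4 × 10 × 19 = 6840
GM = 6840^(1/4) = 9.0942

GM = 9.0942


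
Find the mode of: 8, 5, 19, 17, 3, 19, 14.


Frequencies: 3:1, 5:1, 8:1, 14:1, 17:1, 19:2
Max frequency = 2
Mode = 19

Mode = 19


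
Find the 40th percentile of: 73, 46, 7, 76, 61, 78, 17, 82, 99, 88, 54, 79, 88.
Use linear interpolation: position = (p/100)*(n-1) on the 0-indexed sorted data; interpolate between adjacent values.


Sorted: 7, 17, 46, 54, 61, 73, 76, 78, 79, 82, 88, 88, 99
n = 13
Index = 40/100 * 12 = 4.8000
Lower = data[4] = 61, Upper = data[5] = 73
P40 = 61 + 0.8000*(12) = 70.6000

P40 = 70.6000


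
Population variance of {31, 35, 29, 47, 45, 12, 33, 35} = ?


Mean = 33.3750
Squared deviations: 5.6406, 2.6406, 19.1406, 185.6406, 135.1406, 456.8906, 0.1406, 2.6406
Sum = 807.8750
Variance = 807.8750/8 = 100.9844

Variance = 100.9844


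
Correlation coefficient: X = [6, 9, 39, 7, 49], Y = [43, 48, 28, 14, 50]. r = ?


Mean X = 22.0000, Mean Y = 36.6000
SD X = 18.264720, SD Y = 13.676257
Cov = 60.800000
r = 60.800000/(18.264720*13.676257) = 0.2434

r = 0.2434


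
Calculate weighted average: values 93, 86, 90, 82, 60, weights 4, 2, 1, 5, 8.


Numerator = 93*4 + 86*2 + 90*1 + 82*5 + 60*8 = 1524
Denominator = 4 + 2 + 1 + 5 + 8 = 20
WM = 1524/20 = 76.2000

WM = 76.2000


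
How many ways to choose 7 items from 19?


C(19,7) = 19!/(7! × 12!)
= 121645100408832000/(5040 × 479001600)
= 50388

C(19,7) = 50388


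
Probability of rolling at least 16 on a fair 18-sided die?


Favorable outcomes (roll ≥ 16): 3
Total outcomes = 18
P = 3/18 = 0.1667

P = 0.1667


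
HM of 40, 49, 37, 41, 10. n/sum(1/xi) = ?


Sum of reciprocals = 1/40 + 1/49 + 1/37 + 1/41 + 1/10 = 0.196825
HM = 5/0.196825 = 25.4032

HM = 25.4032


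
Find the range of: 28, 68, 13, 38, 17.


Max = 68, Min = 13
Range = 68 - 13 = 55

Range = 55


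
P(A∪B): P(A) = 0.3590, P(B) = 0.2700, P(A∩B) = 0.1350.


P(A∪B) = 0.3590 + 0.2700 - 0.1350
= 0.6290 - 0.1350
= 0.4940

P(A∪B) = 0.4940


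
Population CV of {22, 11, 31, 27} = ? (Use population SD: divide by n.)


Mean = 22.7500
SD = 7.4958
CV = (7.4958/22.7500)*100 = 32.9487%

CV = 32.9487%


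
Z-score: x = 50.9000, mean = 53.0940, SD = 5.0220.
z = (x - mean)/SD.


z = (50.9000 - 53.0940)/5.0220
= -2.1940/5.0220
= -0.4369

z = -0.4369


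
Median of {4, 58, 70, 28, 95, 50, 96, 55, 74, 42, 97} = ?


Sorted: 4, 28, 42, 50, 55, 58, 70, 74, 95, 96, 97
n = 11 (odd)
Middle value = 58

Median = 58


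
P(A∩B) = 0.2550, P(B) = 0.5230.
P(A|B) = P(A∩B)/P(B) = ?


P(A|B) = 0.2550/0.5230 = 0.4876

P(A|B) = 0.4876


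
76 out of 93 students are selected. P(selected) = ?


P = 76/93 = 0.8172

P = 0.8172


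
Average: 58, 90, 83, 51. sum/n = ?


Sum = 58 + 90 + 83 + 51 = 282
n = 4
Mean = 282/4 = 70.5000

Mean = 70.5000


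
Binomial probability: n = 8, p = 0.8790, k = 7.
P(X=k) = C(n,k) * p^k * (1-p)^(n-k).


C(8,7) = 8
p^7 = 0.405436
(1-p)^1 = 0.121000
P = 8 * 0.405436 * 0.121000 = 0.3925

P(X=7) = 0.3925


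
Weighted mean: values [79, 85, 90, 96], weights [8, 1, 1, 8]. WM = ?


Numerator = 79*8 + 85*1 + 90*1 + 96*8 = 1575
Denominator = 8 + 1 + 1 + 8 = 18
WM = 1575/18 = 87.5000

WM = 87.5000


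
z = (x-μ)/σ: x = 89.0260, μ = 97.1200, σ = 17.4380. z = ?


z = (89.0260 - 97.1200)/17.4380
= -8.0940/17.4380
= -0.4642

z = -0.4642


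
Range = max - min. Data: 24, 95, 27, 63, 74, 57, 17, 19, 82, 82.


Max = 95, Min = 17
Range = 95 - 17 = 78

Range = 78


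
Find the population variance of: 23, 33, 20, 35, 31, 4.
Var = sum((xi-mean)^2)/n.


Mean = 24.3333
Squared deviations: 1.7778, 75.1111, 18.7778, 113.7778, 44.4444, 413.4444
Sum = 667.3333
Variance = 667.3333/6 = 111.2222

Variance = 111.2222


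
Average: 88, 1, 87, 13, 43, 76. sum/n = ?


Sum = 88 + 1 + 87 + 13 + 43 + 76 = 308
n = 6
Mean = 308/6 = 51.3333

Mean = 51.3333


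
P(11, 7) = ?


P(11,7) = 11!/4!
= 39916800/24
= 1663200

P(11,7) = 1663200


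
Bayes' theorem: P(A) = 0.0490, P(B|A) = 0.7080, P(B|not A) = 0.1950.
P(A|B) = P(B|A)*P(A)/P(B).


P(B) = P(B|A)*P(A) + P(B|A')*P(A')
= 0.7080*0.0490 + 0.1950*0.9510
= 0.034692 + 0.185445 = 0.220137
P(A|B) = 0.034692/0.220137 = 0.1576

P(A|B) = 0.1576


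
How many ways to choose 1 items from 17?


C(17,1) = 17!/(1! × 16!)
= 355687428096000/(1 × 20922789888000)
= 17

C(17,1) = 17


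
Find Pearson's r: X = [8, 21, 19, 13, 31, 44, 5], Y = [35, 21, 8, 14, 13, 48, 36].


Mean X = 20.1429, Mean Y = 25.0000
SD X = 12.631351, SD Y = 13.732131
Cov = 32.142857
r = 32.142857/(12.631351*13.732131) = 0.1853

r = 0.1853


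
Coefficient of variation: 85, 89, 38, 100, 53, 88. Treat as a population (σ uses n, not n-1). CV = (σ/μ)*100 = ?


Mean = 75.5000
SD = 22.1416
CV = (22.1416/75.5000)*100 = 29.3266%

CV = 29.3266%


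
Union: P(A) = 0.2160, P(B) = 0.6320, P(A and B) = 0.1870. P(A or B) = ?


P(A∪B) = 0.2160 + 0.6320 - 0.1870
= 0.8480 - 0.1870
= 0.6610

P(A∪B) = 0.6610


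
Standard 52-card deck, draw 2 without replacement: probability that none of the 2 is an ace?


P(no aces) = (48/52) × (47/51)
= 0.8507

P = 0.8507


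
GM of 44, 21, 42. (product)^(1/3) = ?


Product = 44 × 21 × 42 = 38808
GM = 38808^(1/3) = 33.8564

GM = 33.8564


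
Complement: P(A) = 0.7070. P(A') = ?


P(not A) = 1 - 0.7070 = 0.2930

P(not A) = 0.2930


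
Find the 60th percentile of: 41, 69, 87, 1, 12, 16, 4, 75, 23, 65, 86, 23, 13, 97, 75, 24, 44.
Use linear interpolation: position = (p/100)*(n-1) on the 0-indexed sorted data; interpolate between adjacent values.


Sorted: 1, 4, 12, 13, 16, 23, 23, 24, 41, 44, 65, 69, 75, 75, 86, 87, 97
n = 17
Index = 60/100 * 16 = 9.6000
Lower = data[9] = 44, Upper = data[10] = 65
P60 = 44 + 0.6000*(21) = 56.6000

P60 = 56.6000


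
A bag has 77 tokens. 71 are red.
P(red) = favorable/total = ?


P = 71/77 = 0.9221

P = 0.9221


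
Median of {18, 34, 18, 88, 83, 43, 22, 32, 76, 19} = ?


Sorted: 18, 18, 19, 22, 32, 34, 43, 76, 83, 88
n = 10 (even)
Middle values: 32 and 34
Median = (32+34)/2 = 33.0000

Median = 33.0000


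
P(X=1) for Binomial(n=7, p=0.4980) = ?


C(7,1) = 7
p^1 = 0.498000
(1-p)^6 = 0.016004
P = 7 * 0.498000 * 0.016004 = 0.0558

P(X=1) = 0.0558


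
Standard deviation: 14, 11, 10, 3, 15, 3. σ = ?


Mean = 9.3333
Variance = 22.8889
SD = sqrt(22.8889) = 4.7842

SD = 4.7842


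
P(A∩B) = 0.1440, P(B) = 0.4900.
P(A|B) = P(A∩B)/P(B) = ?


P(A|B) = 0.1440/0.4900 = 0.2939

P(A|B) = 0.2939


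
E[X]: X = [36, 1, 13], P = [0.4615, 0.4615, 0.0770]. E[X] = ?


E[X] = 36*0.4615 + 1*0.4615 + 13*0.0770
= 16.6140 + 0.4615 + 1.0010
= 18.0765

E[X] = 18.0765


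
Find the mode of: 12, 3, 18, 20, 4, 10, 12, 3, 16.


Frequencies: 3:2, 4:1, 10:1, 12:2, 16:1, 18:1, 20:1
Max frequency = 2
Mode = 3, 12

Mode = 3, 12


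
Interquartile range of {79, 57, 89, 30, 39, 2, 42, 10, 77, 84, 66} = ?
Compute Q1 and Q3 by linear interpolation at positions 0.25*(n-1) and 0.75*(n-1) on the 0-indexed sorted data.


Sorted: 2, 10, 30, 39, 42, 57, 66, 77, 79, 84, 89
Q1 (25th %ile) = 34.5000
Q3 (75th %ile) = 78.0000
IQR = 78.0000 - 34.5000 = 43.5000

IQR = 43.5000


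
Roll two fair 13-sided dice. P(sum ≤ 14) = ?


Total outcomes = 13×13 = 169
Favorable (sum ≤ 14): 91
P = 91/169 = 0.5385

P = 0.5385


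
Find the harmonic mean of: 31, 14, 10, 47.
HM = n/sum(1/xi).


Sum of reciprocals = 1/31 + 1/14 + 1/10 + 1/47 = 0.224963
HM = 4/0.224963 = 17.7807

HM = 17.7807


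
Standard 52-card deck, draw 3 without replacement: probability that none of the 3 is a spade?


P(no spades) = (39/52) × (38/51) × (37/50)
= 0.4135

P = 0.4135


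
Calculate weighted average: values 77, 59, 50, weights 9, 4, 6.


Numerator = 77*9 + 59*4 + 50*6 = 1229
Denominator = 9 + 4 + 6 = 19
WM = 1229/19 = 64.6842

WM = 64.6842


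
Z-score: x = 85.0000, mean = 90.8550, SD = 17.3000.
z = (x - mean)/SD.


z = (85.0000 - 90.8550)/17.3000
= -5.8550/17.3000
= -0.3384

z = -0.3384


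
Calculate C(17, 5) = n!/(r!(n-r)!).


C(17,5) = 17!/(5! × 12!)
= 355687428096000/(120 × 479001600)
= 6188

C(17,5) = 6188


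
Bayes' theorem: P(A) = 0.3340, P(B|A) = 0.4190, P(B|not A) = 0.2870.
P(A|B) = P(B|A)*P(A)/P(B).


P(B) = P(B|A)*P(A) + P(B|A')*P(A')
= 0.4190*0.3340 + 0.2870*0.6660
= 0.139946 + 0.191142 = 0.331088
P(A|B) = 0.139946/0.331088 = 0.4227

P(A|B) = 0.4227


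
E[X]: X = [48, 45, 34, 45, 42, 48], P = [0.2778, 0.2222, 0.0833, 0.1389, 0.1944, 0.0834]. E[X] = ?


E[X] = 48*0.2778 + 45*0.2222 + 34*0.0833 + 45*0.1389 + 42*0.1944 + 48*0.0834
= 13.3344 + 9.9990 + 2.8322 + 6.2505 + 8.1648 + 4.0032
= 44.5841

E[X] = 44.5841


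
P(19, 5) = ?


P(19,5) = 19!/14!
= 121645100408832000/87178291200
= 1395360

P(19,5) = 1395360


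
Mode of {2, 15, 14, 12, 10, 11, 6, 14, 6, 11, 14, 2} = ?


Frequencies: 2:2, 6:2, 10:1, 11:2, 12:1, 14:3, 15:1
Max frequency = 3
Mode = 14

Mode = 14


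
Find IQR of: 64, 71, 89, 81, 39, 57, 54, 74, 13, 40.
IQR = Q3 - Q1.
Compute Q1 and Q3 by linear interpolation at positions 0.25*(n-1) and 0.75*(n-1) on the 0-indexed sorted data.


Sorted: 13, 39, 40, 54, 57, 64, 71, 74, 81, 89
Q1 (25th %ile) = 43.5000
Q3 (75th %ile) = 73.2500
IQR = 73.2500 - 43.5000 = 29.7500

IQR = 29.7500


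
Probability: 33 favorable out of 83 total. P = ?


P = 33/83 = 0.3976

P = 0.3976


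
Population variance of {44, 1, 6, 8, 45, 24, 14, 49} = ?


Mean = 23.8750
Squared deviations: 405.0156, 523.2656, 319.5156, 252.0156, 446.2656, 0.0156, 97.5156, 631.2656
Sum = 2674.8750
Variance = 2674.8750/8 = 334.3594

Variance = 334.3594


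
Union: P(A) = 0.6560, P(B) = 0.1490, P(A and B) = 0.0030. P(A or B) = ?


P(A∪B) = 0.6560 + 0.1490 - 0.0030
= 0.8050 - 0.0030
= 0.8020

P(A∪B) = 0.8020


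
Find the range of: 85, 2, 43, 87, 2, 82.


Max = 87, Min = 2
Range = 87 - 2 = 85

Range = 85


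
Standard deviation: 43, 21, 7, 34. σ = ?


Mean = 26.2500
Variance = 184.6875
SD = sqrt(184.6875) = 13.5900

SD = 13.5900


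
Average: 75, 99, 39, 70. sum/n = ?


Sum = 75 + 99 + 39 + 70 = 283
n = 4
Mean = 283/4 = 70.7500

Mean = 70.7500


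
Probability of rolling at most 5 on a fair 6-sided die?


Favorable outcomes (roll ≤ 5): 5
Total outcomes = 6
P = 5/6 = 0.8333

P = 0.8333


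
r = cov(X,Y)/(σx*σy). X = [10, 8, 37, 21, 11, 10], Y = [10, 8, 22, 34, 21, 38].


Mean X = 16.1667, Mean Y = 22.1667
SD X = 10.221165, SD Y = 11.111806
Cov = 25.472222
r = 25.472222/(10.221165*11.111806) = 0.2243

r = 0.2243


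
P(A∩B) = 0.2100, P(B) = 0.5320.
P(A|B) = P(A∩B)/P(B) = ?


P(A|B) = 0.2100/0.5320 = 0.3947

P(A|B) = 0.3947


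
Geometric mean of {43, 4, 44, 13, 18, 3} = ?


Product = 43 × 4 × 44 × 13 × 18 × 3 = 5312736
GM = 5312736^(1/6) = 13.2095

GM = 13.2095


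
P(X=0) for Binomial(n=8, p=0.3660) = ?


C(8,0) = 1
p^0 = 1.000000
(1-p)^8 = 0.026104
P = 1 * 1.000000 * 0.026104 = 0.0261

P(X=0) = 0.0261


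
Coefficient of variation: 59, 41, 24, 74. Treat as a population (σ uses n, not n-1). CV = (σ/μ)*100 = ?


Mean = 49.5000
SD = 18.7949
CV = (18.7949/49.5000)*100 = 37.9696%

CV = 37.9696%


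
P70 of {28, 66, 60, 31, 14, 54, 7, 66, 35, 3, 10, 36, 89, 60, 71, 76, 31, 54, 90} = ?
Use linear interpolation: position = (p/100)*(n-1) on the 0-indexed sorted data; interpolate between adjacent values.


Sorted: 3, 7, 10, 14, 28, 31, 31, 35, 36, 54, 54, 60, 60, 66, 66, 71, 76, 89, 90
n = 19
Index = 70/100 * 18 = 12.6000
Lower = data[12] = 60, Upper = data[13] = 66
P70 = 60 + 0.6000*(6) = 63.6000

P70 = 63.6000


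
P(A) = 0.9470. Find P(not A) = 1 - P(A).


P(not A) = 1 - 0.9470 = 0.0530

P(not A) = 0.0530


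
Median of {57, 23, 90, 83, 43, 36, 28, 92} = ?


Sorted: 23, 28, 36, 43, 57, 83, 90, 92
n = 8 (even)
Middle values: 43 and 57
Median = (43+57)/2 = 50.0000

Median = 50.0000


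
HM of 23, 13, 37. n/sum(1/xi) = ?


Sum of reciprocals = 1/23 + 1/13 + 1/37 = 0.147428
HM = 3/0.147428 = 20.3489

HM = 20.3489


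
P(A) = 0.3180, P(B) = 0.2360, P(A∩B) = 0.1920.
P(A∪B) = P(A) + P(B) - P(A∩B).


P(A∪B) = 0.3180 + 0.2360 - 0.1920
= 0.5540 - 0.1920
= 0.3620

P(A∪B) = 0.3620


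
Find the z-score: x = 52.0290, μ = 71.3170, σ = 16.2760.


z = (52.0290 - 71.3170)/16.2760
= -19.2880/16.2760
= -1.1851

z = -1.1851


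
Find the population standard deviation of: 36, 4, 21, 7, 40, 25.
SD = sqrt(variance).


Mean = 22.1667
Variance = 179.8056
SD = sqrt(179.8056) = 13.4092

SD = 13.4092


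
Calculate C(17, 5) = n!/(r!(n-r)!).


C(17,5) = 17!/(5! × 12!)
= 355687428096000/(120 × 479001600)
= 6188

C(17,5) = 6188


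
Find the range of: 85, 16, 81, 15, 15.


Max = 85, Min = 15
Range = 85 - 15 = 70

Range = 70


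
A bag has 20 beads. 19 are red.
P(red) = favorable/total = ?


P = 19/20 = 0.9500

P = 0.9500


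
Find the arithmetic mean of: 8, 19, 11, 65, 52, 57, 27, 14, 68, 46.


Sum = 8 + 19 + 11 + 65 + 52 + 57 + 27 + 14 + 68 + 46 = 367
n = 10
Mean = 367/10 = 36.7000

Mean = 36.7000


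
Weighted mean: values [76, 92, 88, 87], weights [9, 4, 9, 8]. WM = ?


Numerator = 76*9 + 92*4 + 88*9 + 87*8 = 2540
Denominator = 9 + 4 + 9 + 8 = 30
WM = 2540/30 = 84.6667

WM = 84.6667


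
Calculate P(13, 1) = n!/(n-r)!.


P(13,1) = 13!/12!
= 6227020800/479001600
= 13

P(13,1) = 13


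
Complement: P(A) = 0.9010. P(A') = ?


P(not A) = 1 - 0.9010 = 0.0990

P(not A) = 0.0990


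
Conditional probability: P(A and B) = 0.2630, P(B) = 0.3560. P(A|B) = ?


P(A|B) = 0.2630/0.3560 = 0.7388

P(A|B) = 0.7388


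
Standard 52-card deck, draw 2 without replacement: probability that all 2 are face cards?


P(all face cards) = (12/52) × (11/51)
= 0.0498

P = 0.0498


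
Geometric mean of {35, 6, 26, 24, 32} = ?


Product = 35 × 6 × 26 × 24 × 32 = 4193280
GM = 4193280^(1/5) = 21.1111

GM = 21.1111


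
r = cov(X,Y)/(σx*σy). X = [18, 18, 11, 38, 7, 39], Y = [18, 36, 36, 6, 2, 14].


Mean X = 21.8333, Mean Y = 18.6667
SD X = 12.401837, SD Y = 13.299958
Cov = -48.222222
r = -48.222222/(12.401837*13.299958) = -0.2924

r = -0.2924


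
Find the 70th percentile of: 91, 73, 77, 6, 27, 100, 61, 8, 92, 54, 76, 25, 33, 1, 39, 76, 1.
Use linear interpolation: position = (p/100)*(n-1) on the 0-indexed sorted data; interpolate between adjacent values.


Sorted: 1, 1, 6, 8, 25, 27, 33, 39, 54, 61, 73, 76, 76, 77, 91, 92, 100
n = 17
Index = 70/100 * 16 = 11.2000
Lower = data[11] = 76, Upper = data[12] = 76
P70 = 76 + 0.2000*(0) = 76.0000

P70 = 76.0000


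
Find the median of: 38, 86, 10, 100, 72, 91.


Sorted: 10, 38, 72, 86, 91, 100
n = 6 (even)
Middle values: 72 and 86
Median = (72+86)/2 = 79.0000

Median = 79.0000


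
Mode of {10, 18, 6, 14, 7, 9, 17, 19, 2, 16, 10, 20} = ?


Frequencies: 2:1, 6:1, 7:1, 9:1, 10:2, 14:1, 16:1, 17:1, 18:1, 19:1, 20:1
Max frequency = 2
Mode = 10

Mode = 10


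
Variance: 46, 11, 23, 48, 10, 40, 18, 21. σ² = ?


Mean = 27.1250
Squared deviations: 356.2656, 260.0156, 17.0156, 435.7656, 293.2656, 165.7656, 83.2656, 37.5156
Sum = 1648.8750
Variance = 1648.8750/8 = 206.1094

Variance = 206.1094


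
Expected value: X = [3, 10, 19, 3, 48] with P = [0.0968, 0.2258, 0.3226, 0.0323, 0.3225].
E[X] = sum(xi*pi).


E[X] = 3*0.0968 + 10*0.2258 + 19*0.3226 + 3*0.0323 + 48*0.3225
= 0.2904 + 2.2580 + 6.1294 + 0.0969 + 15.4800
= 24.2547

E[X] = 24.2547


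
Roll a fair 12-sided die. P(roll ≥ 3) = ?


Favorable outcomes (roll ≥ 3): 10
Total outcomes = 12
P = 10/12 = 0.8333

P = 0.8333


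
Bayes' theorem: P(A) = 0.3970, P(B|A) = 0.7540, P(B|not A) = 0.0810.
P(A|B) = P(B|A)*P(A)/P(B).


P(B) = P(B|A)*P(A) + P(B|A')*P(A')
= 0.7540*0.3970 + 0.0810*0.6030
= 0.299338 + 0.048843 = 0.348181
P(A|B) = 0.299338/0.348181 = 0.8597

P(A|B) = 0.8597


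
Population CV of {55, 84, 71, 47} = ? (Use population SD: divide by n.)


Mean = 64.2500
SD = 14.3069
CV = (14.3069/64.2500)*100 = 22.2676%

CV = 22.2676%


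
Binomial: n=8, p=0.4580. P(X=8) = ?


C(8,8) = 1
p^8 = 0.001936
(1-p)^0 = 1.000000
P = 1 * 0.001936 * 1.000000 = 0.0019

P(X=8) = 0.0019


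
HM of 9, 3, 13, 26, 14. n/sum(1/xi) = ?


Sum of reciprocals = 1/9 + 1/3 + 1/13 + 1/26 + 1/14 = 0.631258
HM = 5/0.631258 = 7.9207

HM = 7.9207


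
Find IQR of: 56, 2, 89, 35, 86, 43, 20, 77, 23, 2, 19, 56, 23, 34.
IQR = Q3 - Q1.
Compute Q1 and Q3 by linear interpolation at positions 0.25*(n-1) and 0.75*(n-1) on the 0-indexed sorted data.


Sorted: 2, 2, 19, 20, 23, 23, 34, 35, 43, 56, 56, 77, 86, 89
Q1 (25th %ile) = 20.7500
Q3 (75th %ile) = 56.0000
IQR = 56.0000 - 20.7500 = 35.2500

IQR = 35.2500


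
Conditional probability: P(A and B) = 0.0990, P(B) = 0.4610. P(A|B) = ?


P(A|B) = 0.0990/0.4610 = 0.2148

P(A|B) = 0.2148


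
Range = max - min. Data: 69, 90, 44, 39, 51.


Max = 90, Min = 39
Range = 90 - 39 = 51

Range = 51


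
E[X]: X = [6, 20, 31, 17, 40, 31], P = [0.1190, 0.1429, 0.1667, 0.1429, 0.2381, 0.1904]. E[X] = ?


E[X] = 6*0.1190 + 20*0.1429 + 31*0.1667 + 17*0.1429 + 40*0.2381 + 31*0.1904
= 0.7140 + 2.8580 + 5.1677 + 2.4293 + 9.5240 + 5.9024
= 26.5954

E[X] = 26.5954


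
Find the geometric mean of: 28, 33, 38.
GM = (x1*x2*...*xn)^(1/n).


Product = 28 × 33 × 38 = 35112
GM = 35112^(1/3) = 32.7455

GM = 32.7455


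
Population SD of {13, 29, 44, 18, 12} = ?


Mean = 23.2000
Variance = 144.5600
SD = sqrt(144.5600) = 12.0233

SD = 12.0233


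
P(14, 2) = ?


P(14,2) = 14!/12!
= 87178291200/479001600
= 182

P(14,2) = 182


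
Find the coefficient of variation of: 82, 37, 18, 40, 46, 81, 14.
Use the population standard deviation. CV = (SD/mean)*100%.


Mean = 45.4286
SD = 25.1956
CV = (25.1956/45.4286)*100 = 55.4619%

CV = 55.4619%


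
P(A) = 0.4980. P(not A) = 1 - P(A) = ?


P(not A) = 1 - 0.4980 = 0.5020

P(not A) = 0.5020


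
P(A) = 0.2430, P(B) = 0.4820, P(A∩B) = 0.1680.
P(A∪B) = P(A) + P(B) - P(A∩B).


P(A∪B) = 0.2430 + 0.4820 - 0.1680
= 0.7250 - 0.1680
= 0.5570

P(A∪B) = 0.5570


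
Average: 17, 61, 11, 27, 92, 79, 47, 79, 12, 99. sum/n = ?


Sum = 17 + 61 + 11 + 27 + 92 + 79 + 47 + 79 + 12 + 99 = 524
n = 10
Mean = 524/10 = 52.4000

Mean = 52.4000


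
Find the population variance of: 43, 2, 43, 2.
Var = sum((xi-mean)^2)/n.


Mean = 22.5000
Squared deviations: 420.2500, 420.2500, 420.2500, 420.2500
Sum = 1681.0000
Variance = 1681.0000/4 = 420.2500

Variance = 420.2500


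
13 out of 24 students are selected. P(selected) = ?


P = 13/24 = 0.5417

P = 0.5417


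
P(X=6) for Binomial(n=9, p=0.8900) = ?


C(9,6) = 84
p^6 = 0.496981
(1-p)^3 = 0.001331
P = 84 * 0.496981 * 0.001331 = 0.0556

P(X=6) = 0.0556


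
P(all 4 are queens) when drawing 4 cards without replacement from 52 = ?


P(all queens) = (4/52) × (3/51) × (2/50) × (1/49)
= 3.6938e-06

P = 3.6938e-06


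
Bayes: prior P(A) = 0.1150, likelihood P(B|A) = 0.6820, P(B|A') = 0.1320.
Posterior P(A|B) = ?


P(B) = P(B|A)*P(A) + P(B|A')*P(A')
= 0.6820*0.1150 + 0.1320*0.8850
= 0.078430 + 0.116820 = 0.195250
P(A|B) = 0.078430/0.195250 = 0.4017

P(A|B) = 0.4017
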